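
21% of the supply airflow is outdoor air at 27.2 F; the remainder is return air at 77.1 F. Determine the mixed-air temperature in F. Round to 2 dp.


T_mix = 0.21*27.2 + 0.79*77.1 = 66.62 F

66.62 F


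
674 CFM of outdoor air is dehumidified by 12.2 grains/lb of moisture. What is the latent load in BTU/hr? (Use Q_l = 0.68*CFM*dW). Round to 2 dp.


Q = 0.68 * 674 * 12.2 = 5591.50 BTU/hr

5591.50 BTU/hr


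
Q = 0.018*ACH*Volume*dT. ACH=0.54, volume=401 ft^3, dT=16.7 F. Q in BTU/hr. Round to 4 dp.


Q = 0.018 * 0.54 * 401 * 16.7 = 65.0919 BTU/hr

65.0919 BTU/hr


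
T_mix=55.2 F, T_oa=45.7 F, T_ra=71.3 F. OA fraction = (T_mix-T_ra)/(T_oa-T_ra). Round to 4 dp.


frac = (55.2 - 71.3) / (45.7 - 71.3) = 0.6289

0.6289


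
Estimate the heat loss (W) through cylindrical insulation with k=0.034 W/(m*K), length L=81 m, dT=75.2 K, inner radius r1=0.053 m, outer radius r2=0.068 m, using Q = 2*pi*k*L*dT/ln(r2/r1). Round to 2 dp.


Q = 2*pi*0.034*81*75.2/ln(0.068/0.053) = 5221.39 W

5221.39 W


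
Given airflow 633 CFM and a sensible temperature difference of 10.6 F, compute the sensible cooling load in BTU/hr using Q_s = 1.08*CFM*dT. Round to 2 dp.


Q = 1.08 * 633 * 10.6 = 7246.58 BTU/hr

7246.58 BTU/hr


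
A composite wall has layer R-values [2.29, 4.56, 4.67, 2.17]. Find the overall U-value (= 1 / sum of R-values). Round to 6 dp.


R_total = 2.29 + 4.56 + 4.67 + 2.17 = 13.69
U = 1/13.69 = 0.073046

0.073046


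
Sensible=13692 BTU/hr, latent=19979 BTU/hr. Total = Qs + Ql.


Qt = 13692 + 19979 = 33671 BTU/hr

33671 BTU/hr


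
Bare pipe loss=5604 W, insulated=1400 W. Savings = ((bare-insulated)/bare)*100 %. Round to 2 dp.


Savings = ((5604-1400)/5604)*100 = 75.02 %

75.02 %


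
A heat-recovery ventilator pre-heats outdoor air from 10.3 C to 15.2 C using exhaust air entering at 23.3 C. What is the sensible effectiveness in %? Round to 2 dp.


eff = (15.2-10.3)/(23.3-10.3)*100 = 37.69 %

37.69 %


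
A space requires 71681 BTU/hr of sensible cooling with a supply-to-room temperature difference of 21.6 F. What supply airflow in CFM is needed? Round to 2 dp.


CFM = 71681 / (1.08 * 21.6) = 3072.75

3072.75 CFM


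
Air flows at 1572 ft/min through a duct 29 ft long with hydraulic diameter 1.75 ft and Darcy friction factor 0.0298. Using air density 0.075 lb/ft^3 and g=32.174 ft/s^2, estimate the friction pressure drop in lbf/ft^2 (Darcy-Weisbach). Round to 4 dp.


v_fps = 1572/60 = 26.2 ft/s
dp = 0.0298*(29/1.75)*0.075*26.2^2/(2*32.174) = 0.3951 lbf/ft^2

0.3951 lbf/ft^2


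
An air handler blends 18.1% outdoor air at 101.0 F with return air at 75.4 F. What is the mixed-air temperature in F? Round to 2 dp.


T_mix = 75.4 + (18.1/100)*(101.0-75.4) = 80.03 F

80.03 F


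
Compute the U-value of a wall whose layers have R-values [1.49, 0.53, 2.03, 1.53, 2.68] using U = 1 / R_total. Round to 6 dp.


R_total = 1.49 + 0.53 + 2.03 + 1.53 + 2.68 = 8.26
U = 1/8.26 = 0.121065

0.121065


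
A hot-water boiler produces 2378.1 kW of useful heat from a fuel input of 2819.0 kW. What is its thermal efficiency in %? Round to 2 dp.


eta = (2378.1/2819.0)*100 = 84.36 %

84.36 %


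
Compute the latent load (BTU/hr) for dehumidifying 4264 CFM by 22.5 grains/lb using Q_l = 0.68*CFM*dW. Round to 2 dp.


Q = 0.68 * 4264 * 22.5 = 65239.20 BTU/hr

65239.20 BTU/hr


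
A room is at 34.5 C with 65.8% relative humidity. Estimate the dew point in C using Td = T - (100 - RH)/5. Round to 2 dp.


Td = 34.5 - (100-65.8)/5 = 27.66 C

27.66 C


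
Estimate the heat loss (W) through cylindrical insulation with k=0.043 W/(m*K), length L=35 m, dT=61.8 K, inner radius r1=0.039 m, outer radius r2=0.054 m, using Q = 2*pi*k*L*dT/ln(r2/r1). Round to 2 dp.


Q = 2*pi*0.043*35*61.8/ln(0.054/0.039) = 1795.80 W

1795.80 W


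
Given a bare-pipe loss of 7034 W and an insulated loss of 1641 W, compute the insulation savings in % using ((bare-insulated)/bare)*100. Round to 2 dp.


Savings = ((7034-1641)/7034)*100 = 76.67 %

76.67 %


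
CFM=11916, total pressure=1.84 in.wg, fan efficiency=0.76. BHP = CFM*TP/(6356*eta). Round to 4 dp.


BHP = 11916 * 1.84 / (6356 * 0.76) = 4.5389 hp

4.5389 hp


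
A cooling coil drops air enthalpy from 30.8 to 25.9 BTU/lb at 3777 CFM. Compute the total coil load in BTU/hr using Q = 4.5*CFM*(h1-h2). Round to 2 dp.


Q = 4.5 * 3777 * (30.8 - 25.9) = 83282.85 BTU/hr

83282.85 BTU/hr


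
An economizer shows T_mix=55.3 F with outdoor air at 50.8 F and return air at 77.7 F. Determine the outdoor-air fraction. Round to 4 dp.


frac = (55.3 - 77.7) / (50.8 - 77.7) = 0.8327

0.8327


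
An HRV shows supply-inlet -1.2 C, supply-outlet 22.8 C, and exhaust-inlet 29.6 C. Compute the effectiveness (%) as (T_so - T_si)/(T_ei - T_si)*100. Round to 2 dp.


eff = (22.8-(-1.2))/(29.6-(-1.2))*100 = 77.92 %

77.92 %


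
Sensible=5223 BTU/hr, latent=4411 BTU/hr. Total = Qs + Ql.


Qt = 5223 + 4411 = 9634 BTU/hr

9634 BTU/hr


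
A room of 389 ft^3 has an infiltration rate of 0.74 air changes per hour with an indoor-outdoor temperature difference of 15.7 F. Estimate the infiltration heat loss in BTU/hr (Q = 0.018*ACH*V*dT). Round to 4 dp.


Q = 0.018 * 0.74 * 389 * 15.7 = 81.3492 BTU/hr

81.3492 BTU/hr


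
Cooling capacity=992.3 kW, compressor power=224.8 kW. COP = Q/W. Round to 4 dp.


COP = 992.3 / 224.8 = 4.4141

4.4141


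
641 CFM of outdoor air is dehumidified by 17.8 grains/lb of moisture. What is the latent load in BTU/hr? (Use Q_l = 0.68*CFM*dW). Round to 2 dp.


Q = 0.68 * 641 * 17.8 = 7758.66 BTU/hr

7758.66 BTU/hr


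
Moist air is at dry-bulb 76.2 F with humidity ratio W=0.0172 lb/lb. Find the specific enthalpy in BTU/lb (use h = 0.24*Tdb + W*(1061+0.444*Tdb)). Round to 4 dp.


h = 0.24*76.2 + 0.0172*(1061+0.444*76.2) = 37.1191 BTU/lb

37.1191 BTU/lb


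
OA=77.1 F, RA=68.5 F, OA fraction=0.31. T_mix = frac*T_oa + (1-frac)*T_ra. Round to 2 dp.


T_mix = 0.31*77.1 + 0.69*68.5 = 71.17 F

71.17 F


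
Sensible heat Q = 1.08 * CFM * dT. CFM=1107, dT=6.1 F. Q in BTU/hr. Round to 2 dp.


Q = 1.08 * 1107 * 6.1 = 7292.92 BTU/hr

7292.92 BTU/hr


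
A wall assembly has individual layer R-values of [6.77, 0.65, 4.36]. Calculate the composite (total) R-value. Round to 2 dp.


R_total = 6.77 + 0.65 + 4.36 = 11.78

11.78


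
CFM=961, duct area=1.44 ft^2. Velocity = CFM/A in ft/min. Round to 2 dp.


V = 961 / 1.44 = 667.36 ft/min

667.36 ft/min


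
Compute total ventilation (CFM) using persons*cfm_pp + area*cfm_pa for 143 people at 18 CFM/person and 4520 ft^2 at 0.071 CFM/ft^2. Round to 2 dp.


Total = 143*18 + 4520*0.071 = 2894.92 CFM

2894.92 CFM


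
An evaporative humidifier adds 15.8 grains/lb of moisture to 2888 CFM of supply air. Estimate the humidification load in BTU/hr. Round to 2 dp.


Q = 0.68 * 2888 * 15.8 = 31028.67 BTU/hr

31028.67 BTU/hr


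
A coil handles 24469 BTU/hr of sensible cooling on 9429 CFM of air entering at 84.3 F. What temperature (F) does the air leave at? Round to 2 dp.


dT = 24469/(1.08*9429) = 2.4029
T_leave = 84.3 - 2.4029 = 81.90 F

81.90 F


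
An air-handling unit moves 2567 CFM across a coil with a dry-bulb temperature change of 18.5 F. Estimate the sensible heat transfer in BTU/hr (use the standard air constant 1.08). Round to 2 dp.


Q = 1.08 * 2567 * 18.5 = 51288.66 BTU/hr

51288.66 BTU/hr


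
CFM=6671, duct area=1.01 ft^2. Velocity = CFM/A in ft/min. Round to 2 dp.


V = 6671 / 1.01 = 6604.95 ft/min

6604.95 ft/min


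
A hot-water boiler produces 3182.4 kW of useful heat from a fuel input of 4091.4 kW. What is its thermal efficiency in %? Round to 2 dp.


eta = (3182.4/4091.4)*100 = 77.78 %

77.78 %


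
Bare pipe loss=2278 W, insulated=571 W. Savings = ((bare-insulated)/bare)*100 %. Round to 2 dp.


Savings = ((2278-571)/2278)*100 = 74.93 %

74.93 %


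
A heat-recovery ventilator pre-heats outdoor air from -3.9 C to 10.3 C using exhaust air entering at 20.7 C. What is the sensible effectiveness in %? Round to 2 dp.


eff = (10.3-(-3.9))/(20.7-(-3.9))*100 = 57.72 %

57.72 %


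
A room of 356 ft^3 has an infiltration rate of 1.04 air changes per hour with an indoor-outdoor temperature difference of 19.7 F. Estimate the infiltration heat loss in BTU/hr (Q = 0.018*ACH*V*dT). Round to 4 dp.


Q = 0.018 * 1.04 * 356 * 19.7 = 131.2871 BTU/hr

131.2871 BTU/hr


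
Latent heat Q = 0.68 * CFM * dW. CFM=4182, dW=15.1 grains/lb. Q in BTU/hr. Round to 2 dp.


Q = 0.68 * 4182 * 15.1 = 42940.78 BTU/hr

42940.78 BTU/hr


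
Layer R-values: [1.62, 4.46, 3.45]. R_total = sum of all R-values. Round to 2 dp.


R_total = 1.62 + 4.46 + 3.45 = 9.53

9.53


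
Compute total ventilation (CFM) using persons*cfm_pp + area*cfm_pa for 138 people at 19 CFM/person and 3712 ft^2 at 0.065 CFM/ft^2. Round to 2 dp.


Total = 138*19 + 3712*0.065 = 2863.28 CFM

2863.28 CFM


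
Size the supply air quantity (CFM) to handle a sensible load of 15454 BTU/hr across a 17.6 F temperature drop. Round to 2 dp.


CFM = 15454 / (1.08 * 17.6) = 813.03

813.03 CFM


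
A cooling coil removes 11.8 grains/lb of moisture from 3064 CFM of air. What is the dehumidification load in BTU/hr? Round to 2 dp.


Q = 0.68 * 3064 * 11.8 = 24585.54 BTU/hr

24585.54 BTU/hr


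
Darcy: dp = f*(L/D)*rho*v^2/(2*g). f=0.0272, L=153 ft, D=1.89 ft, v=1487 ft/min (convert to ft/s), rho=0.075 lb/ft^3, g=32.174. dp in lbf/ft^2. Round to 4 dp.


v_fps = 1487/60 = 24.7833 ft/s
dp = 0.0272*(153/1.89)*0.075*24.7833^2/(2*32.174) = 1.5763 lbf/ft^2

1.5763 lbf/ft^2


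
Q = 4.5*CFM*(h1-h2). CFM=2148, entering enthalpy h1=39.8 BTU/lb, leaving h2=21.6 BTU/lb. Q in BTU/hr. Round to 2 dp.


Q = 4.5 * 2148 * (39.8 - 21.6) = 175921.20 BTU/hr

175921.20 BTU/hr


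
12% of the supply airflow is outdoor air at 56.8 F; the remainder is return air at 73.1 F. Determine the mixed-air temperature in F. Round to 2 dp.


T_mix = 0.12*56.8 + 0.88*73.1 = 71.14 F

71.14 F


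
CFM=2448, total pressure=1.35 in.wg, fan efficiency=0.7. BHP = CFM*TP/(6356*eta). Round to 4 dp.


BHP = 2448 * 1.35 / (6356 * 0.7) = 0.7428 hp

0.7428 hp


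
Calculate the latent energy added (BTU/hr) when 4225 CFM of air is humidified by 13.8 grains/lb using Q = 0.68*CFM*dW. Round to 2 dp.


Q = 0.68 * 4225 * 13.8 = 39647.40 BTU/hr

39647.40 BTU/hr


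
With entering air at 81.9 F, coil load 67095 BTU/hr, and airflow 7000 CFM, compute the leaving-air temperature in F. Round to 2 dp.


dT = 67095/(1.08*7000) = 8.8750
T_leave = 81.9 - 8.8750 = 73.03 F

73.03 F


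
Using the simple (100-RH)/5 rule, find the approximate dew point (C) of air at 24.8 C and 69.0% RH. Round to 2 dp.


Td = 24.8 - (100-69.0)/5 = 18.60 C

18.60 C


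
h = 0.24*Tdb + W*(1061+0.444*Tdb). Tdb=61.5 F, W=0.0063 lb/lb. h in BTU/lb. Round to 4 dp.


h = 0.24*61.5 + 0.0063*(1061+0.444*61.5) = 21.6163 BTU/lb

21.6163 BTU/lb


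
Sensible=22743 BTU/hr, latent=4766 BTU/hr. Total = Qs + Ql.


Qt = 22743 + 4766 = 27509 BTU/hr

27509 BTU/hr


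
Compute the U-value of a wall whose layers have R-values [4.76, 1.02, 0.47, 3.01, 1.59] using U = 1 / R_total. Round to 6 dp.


R_total = 4.76 + 1.02 + 0.47 + 3.01 + 1.59 = 10.85
U = 1/10.85 = 0.092166

0.092166


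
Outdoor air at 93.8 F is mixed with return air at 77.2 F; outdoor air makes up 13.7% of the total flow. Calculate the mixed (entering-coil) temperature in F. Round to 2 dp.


T_mix = 77.2 + (13.7/100)*(93.8-77.2) = 79.47 F

79.47 F


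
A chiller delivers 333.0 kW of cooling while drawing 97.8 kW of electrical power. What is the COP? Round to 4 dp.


COP = 333.0 / 97.8 = 3.4049

3.4049


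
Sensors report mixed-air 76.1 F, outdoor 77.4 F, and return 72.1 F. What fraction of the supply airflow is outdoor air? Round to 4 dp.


frac = (76.1 - 72.1) / (77.4 - 72.1) = 0.7547

0.7547


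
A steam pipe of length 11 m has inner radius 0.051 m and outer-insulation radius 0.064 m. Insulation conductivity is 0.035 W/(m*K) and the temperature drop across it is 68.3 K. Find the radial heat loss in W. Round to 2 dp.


Q = 2*pi*0.035*11*68.3/ln(0.064/0.051) = 727.66 W

727.66 W


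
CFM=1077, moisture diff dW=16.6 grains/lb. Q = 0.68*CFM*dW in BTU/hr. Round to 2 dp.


Q = 0.68 * 1077 * 16.6 = 12157.18 BTU/hr

12157.18 BTU/hr


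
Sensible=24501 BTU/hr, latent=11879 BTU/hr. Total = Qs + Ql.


Qt = 24501 + 11879 = 36380 BTU/hr

36380 BTU/hr


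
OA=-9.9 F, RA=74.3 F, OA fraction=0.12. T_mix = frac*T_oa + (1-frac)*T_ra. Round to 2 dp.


T_mix = 0.12*(-9.9) + 0.88*74.3 = 64.20 F

64.20 F


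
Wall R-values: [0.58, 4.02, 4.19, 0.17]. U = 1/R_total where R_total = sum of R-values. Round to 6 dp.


R_total = 0.58 + 4.02 + 4.19 + 0.17 = 8.96
U = 1/8.96 = 0.111607

0.111607


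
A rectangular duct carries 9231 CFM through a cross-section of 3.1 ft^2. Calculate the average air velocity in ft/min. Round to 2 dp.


V = 9231 / 3.1 = 2977.74 ft/min

2977.74 ft/min


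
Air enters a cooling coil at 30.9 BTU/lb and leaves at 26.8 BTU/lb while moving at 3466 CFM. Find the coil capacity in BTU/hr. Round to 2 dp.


Q = 4.5 * 3466 * (30.9 - 26.8) = 63947.70 BTU/hr

63947.70 BTU/hr


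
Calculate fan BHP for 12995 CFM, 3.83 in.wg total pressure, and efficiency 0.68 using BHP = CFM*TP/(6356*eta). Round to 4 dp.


BHP = 12995 * 3.83 / (6356 * 0.68) = 11.5155 hp

11.5155 hp


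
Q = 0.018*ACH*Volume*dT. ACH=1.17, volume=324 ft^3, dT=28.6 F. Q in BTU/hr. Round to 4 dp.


Q = 0.018 * 1.17 * 324 * 28.6 = 195.1504 BTU/hr

195.1504 BTU/hr


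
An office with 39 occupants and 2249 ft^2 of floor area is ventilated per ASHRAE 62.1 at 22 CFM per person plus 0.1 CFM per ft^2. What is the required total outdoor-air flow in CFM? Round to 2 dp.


Total = 39*22 + 2249*0.1 = 1082.90 CFM

1082.90 CFM


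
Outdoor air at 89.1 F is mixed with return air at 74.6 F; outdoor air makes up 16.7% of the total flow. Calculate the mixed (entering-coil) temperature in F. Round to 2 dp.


T_mix = 74.6 + (16.7/100)*(89.1-74.6) = 77.02 F

77.02 F


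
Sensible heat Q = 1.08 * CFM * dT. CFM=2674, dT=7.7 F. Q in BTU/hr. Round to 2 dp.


Q = 1.08 * 2674 * 7.7 = 22236.98 BTU/hr

22236.98 BTU/hr


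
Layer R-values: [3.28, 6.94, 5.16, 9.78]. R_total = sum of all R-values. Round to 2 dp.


R_total = 3.28 + 6.94 + 5.16 + 9.78 = 25.16

25.16


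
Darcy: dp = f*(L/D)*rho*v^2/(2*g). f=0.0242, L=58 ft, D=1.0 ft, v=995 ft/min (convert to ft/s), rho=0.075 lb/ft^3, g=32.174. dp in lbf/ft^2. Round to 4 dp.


v_fps = 995/60 = 16.5833 ft/s
dp = 0.0242*(58/1.0)*0.075*16.5833^2/(2*32.174) = 0.4499 lbf/ft^2

0.4499 lbf/ft^2


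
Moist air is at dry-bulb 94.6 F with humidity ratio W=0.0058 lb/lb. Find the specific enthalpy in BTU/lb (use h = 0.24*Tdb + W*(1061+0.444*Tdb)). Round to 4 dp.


h = 0.24*94.6 + 0.0058*(1061+0.444*94.6) = 29.1014 BTU/lb

29.1014 BTU/lb


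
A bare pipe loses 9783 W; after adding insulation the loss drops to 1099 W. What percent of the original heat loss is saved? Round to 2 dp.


Savings = ((9783-1099)/9783)*100 = 88.77 %

88.77 %


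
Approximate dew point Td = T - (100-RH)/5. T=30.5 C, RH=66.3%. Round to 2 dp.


Td = 30.5 - (100-66.3)/5 = 23.76 C

23.76 C


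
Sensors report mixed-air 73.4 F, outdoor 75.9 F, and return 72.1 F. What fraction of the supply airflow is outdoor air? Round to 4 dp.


frac = (73.4 - 72.1) / (75.9 - 72.1) = 0.3421

0.3421


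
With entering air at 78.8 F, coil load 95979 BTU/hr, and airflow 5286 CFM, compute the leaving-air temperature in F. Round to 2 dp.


dT = 95979/(1.08*5286) = 16.8122
T_leave = 78.8 - 16.8122 = 61.99 F

61.99 F


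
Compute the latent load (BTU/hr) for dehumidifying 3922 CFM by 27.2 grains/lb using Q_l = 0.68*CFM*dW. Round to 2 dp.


Q = 0.68 * 3922 * 27.2 = 72541.31 BTU/hr

72541.31 BTU/hr


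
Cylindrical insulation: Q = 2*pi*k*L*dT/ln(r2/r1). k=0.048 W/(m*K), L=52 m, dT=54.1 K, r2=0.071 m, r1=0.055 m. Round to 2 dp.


Q = 2*pi*0.048*52*54.1/ln(0.071/0.055) = 3322.70 W

3322.70 W


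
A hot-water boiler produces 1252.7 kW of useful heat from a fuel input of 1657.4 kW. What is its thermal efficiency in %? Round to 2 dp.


eta = (1252.7/1657.4)*100 = 75.58 %

75.58 %


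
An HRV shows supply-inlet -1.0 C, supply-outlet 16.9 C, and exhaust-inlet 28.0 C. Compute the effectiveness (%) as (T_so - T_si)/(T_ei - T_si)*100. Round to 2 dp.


eff = (16.9-(-1.0))/(28.0-(-1.0))*100 = 61.72 %

61.72 %


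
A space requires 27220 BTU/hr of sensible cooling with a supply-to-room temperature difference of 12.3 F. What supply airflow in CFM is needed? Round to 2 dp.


CFM = 27220 / (1.08 * 12.3) = 2049.08

2049.08 CFM


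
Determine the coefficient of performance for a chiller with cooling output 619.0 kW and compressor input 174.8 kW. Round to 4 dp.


COP = 619.0 / 174.8 = 3.5412

3.5412


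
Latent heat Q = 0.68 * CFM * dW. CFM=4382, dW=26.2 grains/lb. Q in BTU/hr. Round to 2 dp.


Q = 0.68 * 4382 * 26.2 = 78069.71 BTU/hr

78069.71 BTU/hr


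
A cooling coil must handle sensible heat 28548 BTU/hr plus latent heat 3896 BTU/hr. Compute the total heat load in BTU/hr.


Qt = 28548 + 3896 = 32444 BTU/hr

32444 BTU/hr


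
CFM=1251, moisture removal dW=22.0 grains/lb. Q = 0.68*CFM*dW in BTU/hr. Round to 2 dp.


Q = 0.68 * 1251 * 22.0 = 18714.96 BTU/hr

18714.96 BTU/hr


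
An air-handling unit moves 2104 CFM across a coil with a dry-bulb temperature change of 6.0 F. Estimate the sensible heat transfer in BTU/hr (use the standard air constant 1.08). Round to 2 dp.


Q = 1.08 * 2104 * 6.0 = 13633.92 BTU/hr

13633.92 BTU/hr


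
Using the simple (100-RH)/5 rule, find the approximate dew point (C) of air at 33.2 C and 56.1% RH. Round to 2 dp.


Td = 33.2 - (100-56.1)/5 = 24.42 C

24.42 C


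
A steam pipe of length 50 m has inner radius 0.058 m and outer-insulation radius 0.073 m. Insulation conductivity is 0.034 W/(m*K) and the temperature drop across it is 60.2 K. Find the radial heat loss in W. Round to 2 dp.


Q = 2*pi*0.034*50*60.2/ln(0.073/0.058) = 2795.54 W

2795.54 W


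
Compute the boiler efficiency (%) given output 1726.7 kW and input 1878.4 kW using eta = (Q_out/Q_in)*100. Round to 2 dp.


eta = (1726.7/1878.4)*100 = 91.92 %

91.92 %


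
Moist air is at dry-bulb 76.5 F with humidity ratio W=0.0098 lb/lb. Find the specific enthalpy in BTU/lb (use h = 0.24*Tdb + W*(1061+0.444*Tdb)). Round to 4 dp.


h = 0.24*76.5 + 0.0098*(1061+0.444*76.5) = 29.0907 BTU/lb

29.0907 BTU/lb


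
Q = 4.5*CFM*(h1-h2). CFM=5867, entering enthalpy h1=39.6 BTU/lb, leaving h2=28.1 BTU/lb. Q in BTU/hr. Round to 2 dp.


Q = 4.5 * 5867 * (39.6 - 28.1) = 303617.25 BTU/hr

303617.25 BTU/hr


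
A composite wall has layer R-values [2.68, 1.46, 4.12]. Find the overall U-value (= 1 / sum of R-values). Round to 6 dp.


R_total = 2.68 + 1.46 + 4.12 = 8.26
U = 1/8.26 = 0.121065

0.121065


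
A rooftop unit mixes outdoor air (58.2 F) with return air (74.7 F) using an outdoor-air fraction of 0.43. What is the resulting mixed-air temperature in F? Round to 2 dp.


T_mix = 0.43*58.2 + 0.57*74.7 = 67.61 F

67.61 F


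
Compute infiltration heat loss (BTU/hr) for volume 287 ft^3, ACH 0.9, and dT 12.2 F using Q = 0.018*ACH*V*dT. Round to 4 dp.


Q = 0.018 * 0.9 * 287 * 12.2 = 56.7227 BTU/hr

56.7227 BTU/hr


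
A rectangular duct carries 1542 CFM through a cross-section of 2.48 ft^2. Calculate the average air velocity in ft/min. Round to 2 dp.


V = 1542 / 2.48 = 621.77 ft/min

621.77 ft/min


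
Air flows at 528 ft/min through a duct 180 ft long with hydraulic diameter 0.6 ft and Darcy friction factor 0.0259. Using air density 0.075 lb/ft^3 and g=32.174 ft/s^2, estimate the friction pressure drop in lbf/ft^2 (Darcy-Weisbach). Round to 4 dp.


v_fps = 528/60 = 8.8 ft/s
dp = 0.0259*(180/0.6)*0.075*8.8^2/(2*32.174) = 0.7013 lbf/ft^2

0.7013 lbf/ft^2


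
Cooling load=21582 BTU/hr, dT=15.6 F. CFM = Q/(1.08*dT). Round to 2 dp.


CFM = 21582 / (1.08 * 15.6) = 1280.98

1280.98 CFM


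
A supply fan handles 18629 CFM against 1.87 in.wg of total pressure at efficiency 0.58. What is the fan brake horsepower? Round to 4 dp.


BHP = 18629 * 1.87 / (6356 * 0.58) = 9.4497 hp

9.4497 hp


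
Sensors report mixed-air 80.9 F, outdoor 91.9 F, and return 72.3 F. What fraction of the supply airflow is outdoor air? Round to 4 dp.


frac = (80.9 - 72.3) / (91.9 - 72.3) = 0.4388

0.4388


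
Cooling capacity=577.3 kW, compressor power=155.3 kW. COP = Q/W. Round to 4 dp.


COP = 577.3 / 155.3 = 3.7173

3.7173


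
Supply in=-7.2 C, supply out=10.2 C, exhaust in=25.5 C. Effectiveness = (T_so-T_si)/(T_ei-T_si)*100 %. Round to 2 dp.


eff = (10.2-(-7.2))/(25.5-(-7.2))*100 = 53.21 %

53.21 %


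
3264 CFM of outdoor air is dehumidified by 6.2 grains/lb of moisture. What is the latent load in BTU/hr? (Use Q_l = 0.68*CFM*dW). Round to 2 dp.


Q = 0.68 * 3264 * 6.2 = 13761.02 BTU/hr

13761.02 BTU/hr


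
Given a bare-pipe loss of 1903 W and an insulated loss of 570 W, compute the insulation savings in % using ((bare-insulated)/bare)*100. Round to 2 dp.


Savings = ((1903-570)/1903)*100 = 70.05 %

70.05 %


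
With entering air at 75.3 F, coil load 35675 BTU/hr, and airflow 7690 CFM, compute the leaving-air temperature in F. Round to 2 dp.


dT = 35675/(1.08*7690) = 4.2955
T_leave = 75.3 - 4.2955 = 71.00 F

71.00 F


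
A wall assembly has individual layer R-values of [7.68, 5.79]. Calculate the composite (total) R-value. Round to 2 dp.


R_total = 7.68 + 5.79 = 13.47

13.47


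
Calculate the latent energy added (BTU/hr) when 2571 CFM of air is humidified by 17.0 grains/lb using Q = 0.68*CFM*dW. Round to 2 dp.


Q = 0.68 * 2571 * 17.0 = 29720.76 BTU/hr

29720.76 BTU/hr


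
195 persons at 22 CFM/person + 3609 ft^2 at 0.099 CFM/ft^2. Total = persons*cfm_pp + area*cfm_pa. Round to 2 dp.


Total = 195*22 + 3609*0.099 = 4647.29 CFM

4647.29 CFM


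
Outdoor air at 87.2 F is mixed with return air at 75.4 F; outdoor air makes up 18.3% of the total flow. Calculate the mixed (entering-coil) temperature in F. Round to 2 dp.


T_mix = 75.4 + (18.3/100)*(87.2-75.4) = 77.56 F

77.56 F


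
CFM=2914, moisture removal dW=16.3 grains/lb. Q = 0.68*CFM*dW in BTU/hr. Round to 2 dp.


Q = 0.68 * 2914 * 16.3 = 32298.78 BTU/hr

32298.78 BTU/hr


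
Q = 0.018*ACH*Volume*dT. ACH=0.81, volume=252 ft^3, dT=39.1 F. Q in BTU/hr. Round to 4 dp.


Q = 0.018 * 0.81 * 252 * 39.1 = 143.6597 BTU/hr

143.6597 BTU/hr


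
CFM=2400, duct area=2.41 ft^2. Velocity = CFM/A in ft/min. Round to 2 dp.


V = 2400 / 2.41 = 995.85 ft/min

995.85 ft/min


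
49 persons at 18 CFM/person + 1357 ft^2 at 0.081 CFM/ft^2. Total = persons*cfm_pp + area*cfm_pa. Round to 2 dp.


Total = 49*18 + 1357*0.081 = 991.92 CFM

991.92 CFM


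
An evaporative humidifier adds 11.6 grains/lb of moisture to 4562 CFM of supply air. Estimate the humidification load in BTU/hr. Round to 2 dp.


Q = 0.68 * 4562 * 11.6 = 35985.06 BTU/hr

35985.06 BTU/hr


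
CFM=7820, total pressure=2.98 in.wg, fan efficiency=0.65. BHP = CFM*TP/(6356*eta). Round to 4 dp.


BHP = 7820 * 2.98 / (6356 * 0.65) = 5.6406 hp

5.6406 hp


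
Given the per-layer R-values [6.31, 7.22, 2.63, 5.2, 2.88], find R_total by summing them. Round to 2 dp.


R_total = 6.31 + 7.22 + 2.63 + 5.2 + 2.88 = 24.24

24.24


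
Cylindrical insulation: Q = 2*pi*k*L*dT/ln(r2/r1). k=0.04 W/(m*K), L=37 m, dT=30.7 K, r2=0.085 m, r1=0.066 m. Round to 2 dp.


Q = 2*pi*0.04*37*30.7/ln(0.085/0.066) = 1128.41 W

1128.41 W


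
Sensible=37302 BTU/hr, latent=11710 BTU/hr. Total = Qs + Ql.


Qt = 37302 + 11710 = 49012 BTU/hr

49012 BTU/hr


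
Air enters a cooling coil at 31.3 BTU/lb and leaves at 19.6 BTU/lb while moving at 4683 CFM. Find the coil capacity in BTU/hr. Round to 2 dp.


Q = 4.5 * 4683 * (31.3 - 19.6) = 246559.95 BTU/hr

246559.95 BTU/hr


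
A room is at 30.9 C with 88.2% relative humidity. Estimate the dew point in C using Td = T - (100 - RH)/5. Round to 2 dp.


Td = 30.9 - (100-88.2)/5 = 28.54 C

28.54 C


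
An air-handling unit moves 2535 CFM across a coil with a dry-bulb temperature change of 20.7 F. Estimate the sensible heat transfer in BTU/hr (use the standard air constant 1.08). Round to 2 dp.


Q = 1.08 * 2535 * 20.7 = 56672.46 BTU/hr

56672.46 BTU/hr


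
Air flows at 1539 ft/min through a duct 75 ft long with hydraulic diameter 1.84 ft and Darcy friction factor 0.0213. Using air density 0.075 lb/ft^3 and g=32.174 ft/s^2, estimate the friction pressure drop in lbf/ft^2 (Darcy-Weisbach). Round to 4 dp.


v_fps = 1539/60 = 25.65 ft/s
dp = 0.0213*(75/1.84)*0.075*25.65^2/(2*32.174) = 0.6658 lbf/ft^2

0.6658 lbf/ft^2


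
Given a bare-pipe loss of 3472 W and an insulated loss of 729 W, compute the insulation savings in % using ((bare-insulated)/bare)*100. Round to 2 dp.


Savings = ((3472-729)/3472)*100 = 79.00 %

79.00 %


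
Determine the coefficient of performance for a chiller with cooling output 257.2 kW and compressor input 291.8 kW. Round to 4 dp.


COP = 257.2 / 291.8 = 0.8814

0.8814


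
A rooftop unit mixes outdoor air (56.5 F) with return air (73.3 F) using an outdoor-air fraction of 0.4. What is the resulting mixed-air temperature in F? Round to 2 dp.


T_mix = 0.4*56.5 + 0.6*73.3 = 66.58 F

66.58 F


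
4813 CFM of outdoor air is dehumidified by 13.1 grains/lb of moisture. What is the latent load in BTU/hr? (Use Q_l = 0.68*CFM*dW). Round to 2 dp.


Q = 0.68 * 4813 * 13.1 = 42874.20 BTU/hr

42874.20 BTU/hr


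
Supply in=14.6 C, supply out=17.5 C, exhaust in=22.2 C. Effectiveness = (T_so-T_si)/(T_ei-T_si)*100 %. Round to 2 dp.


eff = (17.5-14.6)/(22.2-14.6)*100 = 38.16 %

38.16 %


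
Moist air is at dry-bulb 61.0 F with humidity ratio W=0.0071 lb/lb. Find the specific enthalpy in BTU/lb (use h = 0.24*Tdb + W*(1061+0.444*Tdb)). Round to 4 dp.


h = 0.24*61.0 + 0.0071*(1061+0.444*61.0) = 22.3654 BTU/lb

22.3654 BTU/lb


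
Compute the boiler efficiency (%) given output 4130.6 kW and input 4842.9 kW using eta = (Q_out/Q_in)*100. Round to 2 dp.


eta = (4130.6/4842.9)*100 = 85.29 %

85.29 %


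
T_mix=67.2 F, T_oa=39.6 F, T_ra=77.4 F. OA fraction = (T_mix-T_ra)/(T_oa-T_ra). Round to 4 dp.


frac = (67.2 - 77.4) / (39.6 - 77.4) = 0.2698

0.2698


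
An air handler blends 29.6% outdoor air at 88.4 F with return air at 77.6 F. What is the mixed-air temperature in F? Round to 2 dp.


T_mix = 77.6 + (29.6/100)*(88.4-77.6) = 80.80 F

80.80 F


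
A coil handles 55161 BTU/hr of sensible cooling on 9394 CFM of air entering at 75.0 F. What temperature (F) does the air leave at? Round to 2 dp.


dT = 55161/(1.08*9394) = 5.4370
T_leave = 75.0 - 5.4370 = 69.56 F

69.56 F


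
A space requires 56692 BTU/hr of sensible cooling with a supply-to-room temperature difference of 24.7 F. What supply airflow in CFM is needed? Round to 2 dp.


CFM = 56692 / (1.08 * 24.7) = 2125.21

2125.21 CFM


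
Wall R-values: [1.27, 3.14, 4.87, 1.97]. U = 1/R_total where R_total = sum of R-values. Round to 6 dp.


R_total = 1.27 + 3.14 + 4.87 + 1.97 = 11.25
U = 1/11.25 = 0.088889

0.088889


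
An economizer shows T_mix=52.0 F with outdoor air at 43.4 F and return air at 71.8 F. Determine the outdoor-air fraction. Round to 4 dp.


frac = (52.0 - 71.8) / (43.4 - 71.8) = 0.6972

0.6972


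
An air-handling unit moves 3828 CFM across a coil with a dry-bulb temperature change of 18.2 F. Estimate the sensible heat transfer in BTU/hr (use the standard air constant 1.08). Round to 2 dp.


Q = 1.08 * 3828 * 18.2 = 75243.17 BTU/hr

75243.17 BTU/hr


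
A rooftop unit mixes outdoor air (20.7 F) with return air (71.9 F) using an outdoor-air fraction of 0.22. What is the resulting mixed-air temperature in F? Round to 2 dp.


T_mix = 0.22*20.7 + 0.78*71.9 = 60.64 F

60.64 F


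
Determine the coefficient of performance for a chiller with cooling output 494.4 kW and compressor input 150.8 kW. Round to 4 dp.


COP = 494.4 / 150.8 = 3.2785

3.2785


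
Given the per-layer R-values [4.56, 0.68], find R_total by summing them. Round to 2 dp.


R_total = 4.56 + 0.68 = 5.24

5.24


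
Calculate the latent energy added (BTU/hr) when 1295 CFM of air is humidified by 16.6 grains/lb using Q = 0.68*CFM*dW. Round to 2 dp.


Q = 0.68 * 1295 * 16.6 = 14617.96 BTU/hr

14617.96 BTU/hr


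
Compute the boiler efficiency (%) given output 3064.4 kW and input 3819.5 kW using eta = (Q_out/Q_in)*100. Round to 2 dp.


eta = (3064.4/3819.5)*100 = 80.23 %

80.23 %


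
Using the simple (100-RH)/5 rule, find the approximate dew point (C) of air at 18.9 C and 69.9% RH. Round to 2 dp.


Td = 18.9 - (100-69.9)/5 = 12.88 C

12.88 C


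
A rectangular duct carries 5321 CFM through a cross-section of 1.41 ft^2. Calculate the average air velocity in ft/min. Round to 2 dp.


V = 5321 / 1.41 = 3773.76 ft/min

3773.76 ft/min


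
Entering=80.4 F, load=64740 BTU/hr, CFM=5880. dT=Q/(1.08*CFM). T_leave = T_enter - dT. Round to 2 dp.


dT = 64740/(1.08*5880) = 10.1946
T_leave = 80.4 - 10.1946 = 70.21 F

70.21 F


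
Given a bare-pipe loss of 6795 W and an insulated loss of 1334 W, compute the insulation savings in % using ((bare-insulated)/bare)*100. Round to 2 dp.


Savings = ((6795-1334)/6795)*100 = 80.37 %

80.37 %


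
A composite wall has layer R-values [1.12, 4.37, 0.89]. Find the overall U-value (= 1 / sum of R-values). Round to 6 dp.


R_total = 1.12 + 4.37 + 0.89 = 6.38
U = 1/6.38 = 0.156740

0.156740


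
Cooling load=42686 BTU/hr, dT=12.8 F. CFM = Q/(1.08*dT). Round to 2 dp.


CFM = 42686 / (1.08 * 12.8) = 3087.82

3087.82 CFM


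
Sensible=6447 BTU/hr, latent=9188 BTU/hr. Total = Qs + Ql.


Qt = 6447 + 9188 = 15635 BTU/hr

15635 BTU/hr


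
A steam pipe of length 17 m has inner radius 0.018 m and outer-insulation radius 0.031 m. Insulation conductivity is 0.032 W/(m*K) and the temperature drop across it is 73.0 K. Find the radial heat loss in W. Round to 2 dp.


Q = 2*pi*0.032*17*73.0/ln(0.031/0.018) = 459.00 W

459.00 W


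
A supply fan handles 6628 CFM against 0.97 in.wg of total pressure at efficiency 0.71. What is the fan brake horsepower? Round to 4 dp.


BHP = 6628 * 0.97 / (6356 * 0.71) = 1.4247 hp

1.4247 hp


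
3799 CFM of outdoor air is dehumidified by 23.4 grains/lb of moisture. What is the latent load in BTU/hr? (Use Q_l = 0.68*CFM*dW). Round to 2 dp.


Q = 0.68 * 3799 * 23.4 = 60449.69 BTU/hr

60449.69 BTU/hr


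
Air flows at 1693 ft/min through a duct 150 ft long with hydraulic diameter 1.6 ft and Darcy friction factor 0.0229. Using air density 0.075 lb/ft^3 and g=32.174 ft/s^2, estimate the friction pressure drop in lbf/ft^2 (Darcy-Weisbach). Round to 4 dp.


v_fps = 1693/60 = 28.2167 ft/s
dp = 0.0229*(150/1.6)*0.075*28.2167^2/(2*32.174) = 1.9923 lbf/ft^2

1.9923 lbf/ft^2


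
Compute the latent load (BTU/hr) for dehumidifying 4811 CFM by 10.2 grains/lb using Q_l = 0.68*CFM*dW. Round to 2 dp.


Q = 0.68 * 4811 * 10.2 = 33369.10 BTU/hr

33369.10 BTU/hr


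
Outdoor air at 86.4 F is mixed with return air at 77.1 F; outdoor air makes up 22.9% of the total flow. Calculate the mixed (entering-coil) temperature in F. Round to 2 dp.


T_mix = 77.1 + (22.9/100)*(86.4-77.1) = 79.23 F

79.23 F


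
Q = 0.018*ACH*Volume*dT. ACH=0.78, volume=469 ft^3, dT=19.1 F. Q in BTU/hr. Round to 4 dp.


Q = 0.018 * 0.78 * 469 * 19.1 = 125.7689 BTU/hr

125.7689 BTU/hr


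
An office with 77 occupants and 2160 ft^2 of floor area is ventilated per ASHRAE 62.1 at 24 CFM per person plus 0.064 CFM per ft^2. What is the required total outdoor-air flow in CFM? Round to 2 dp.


Total = 77*24 + 2160*0.064 = 1986.24 CFM

1986.24 CFM


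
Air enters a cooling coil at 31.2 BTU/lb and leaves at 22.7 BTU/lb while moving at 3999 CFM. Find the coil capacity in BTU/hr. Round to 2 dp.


Q = 4.5 * 3999 * (31.2 - 22.7) = 152961.75 BTU/hr

152961.75 BTU/hr


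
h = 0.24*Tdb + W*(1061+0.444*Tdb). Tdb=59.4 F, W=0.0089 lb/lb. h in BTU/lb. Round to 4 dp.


h = 0.24*59.4 + 0.0089*(1061+0.444*59.4) = 23.9336 BTU/lb

23.9336 BTU/lb


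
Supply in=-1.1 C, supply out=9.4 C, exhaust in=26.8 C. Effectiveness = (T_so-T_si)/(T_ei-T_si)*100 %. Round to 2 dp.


eff = (9.4-(-1.1))/(26.8-(-1.1))*100 = 37.63 %

37.63 %


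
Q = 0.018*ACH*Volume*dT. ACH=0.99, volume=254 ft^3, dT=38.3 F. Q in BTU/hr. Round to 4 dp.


Q = 0.018 * 0.99 * 254 * 38.3 = 173.3565 BTU/hr

173.3565 BTU/hr


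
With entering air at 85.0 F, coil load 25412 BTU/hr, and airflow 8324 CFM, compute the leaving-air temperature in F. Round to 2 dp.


dT = 25412/(1.08*8324) = 2.8267
T_leave = 85.0 - 2.8267 = 82.17 F

82.17 F


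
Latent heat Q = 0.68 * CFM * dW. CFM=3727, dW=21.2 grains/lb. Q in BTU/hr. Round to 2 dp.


Q = 0.68 * 3727 * 21.2 = 53728.43 BTU/hr

53728.43 BTU/hr


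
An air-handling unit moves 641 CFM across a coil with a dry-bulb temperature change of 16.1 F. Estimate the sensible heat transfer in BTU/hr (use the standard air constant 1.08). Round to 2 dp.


Q = 1.08 * 641 * 16.1 = 11145.71 BTU/hr

11145.71 BTU/hr


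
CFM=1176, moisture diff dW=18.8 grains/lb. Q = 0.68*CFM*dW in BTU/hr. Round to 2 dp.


Q = 0.68 * 1176 * 18.8 = 15033.98 BTU/hr

15033.98 BTU/hr


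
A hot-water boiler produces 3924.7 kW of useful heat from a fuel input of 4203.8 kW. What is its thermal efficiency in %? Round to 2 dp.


eta = (3924.7/4203.8)*100 = 93.36 %

93.36 %


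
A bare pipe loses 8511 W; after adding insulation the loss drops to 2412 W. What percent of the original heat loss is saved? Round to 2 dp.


Savings = ((8511-2412)/8511)*100 = 71.66 %

71.66 %


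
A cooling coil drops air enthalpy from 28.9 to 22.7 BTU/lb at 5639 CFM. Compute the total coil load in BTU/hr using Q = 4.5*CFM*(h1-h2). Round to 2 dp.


Q = 4.5 * 5639 * (28.9 - 22.7) = 157328.10 BTU/hr

157328.10 BTU/hr


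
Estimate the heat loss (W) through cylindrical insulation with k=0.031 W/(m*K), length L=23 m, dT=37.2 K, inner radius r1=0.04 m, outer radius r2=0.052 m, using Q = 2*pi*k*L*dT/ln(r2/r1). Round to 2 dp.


Q = 2*pi*0.031*23*37.2/ln(0.052/0.04) = 635.20 W

635.20 W


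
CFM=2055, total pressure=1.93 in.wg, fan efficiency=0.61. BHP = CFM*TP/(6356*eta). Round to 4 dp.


BHP = 2055 * 1.93 / (6356 * 0.61) = 1.0230 hp

1.0230 hp


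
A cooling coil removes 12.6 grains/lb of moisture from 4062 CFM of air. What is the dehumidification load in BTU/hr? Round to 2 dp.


Q = 0.68 * 4062 * 12.6 = 34803.22 BTU/hr

34803.22 BTU/hr


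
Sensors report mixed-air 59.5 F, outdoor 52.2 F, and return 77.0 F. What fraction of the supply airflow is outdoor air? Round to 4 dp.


frac = (59.5 - 77.0) / (52.2 - 77.0) = 0.7056

0.7056


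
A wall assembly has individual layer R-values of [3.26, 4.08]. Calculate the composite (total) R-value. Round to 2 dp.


R_total = 3.26 + 4.08 = 7.34

7.34


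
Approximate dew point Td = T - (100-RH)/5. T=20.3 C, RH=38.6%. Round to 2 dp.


Td = 20.3 - (100-38.6)/5 = 8.02 C

8.02 C


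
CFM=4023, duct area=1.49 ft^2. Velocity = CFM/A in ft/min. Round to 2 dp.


V = 4023 / 1.49 = 2700.00 ft/min

2700.00 ft/min


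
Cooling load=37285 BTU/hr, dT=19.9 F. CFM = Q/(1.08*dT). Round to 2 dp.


CFM = 37285 / (1.08 * 19.9) = 1734.83

1734.83 CFM


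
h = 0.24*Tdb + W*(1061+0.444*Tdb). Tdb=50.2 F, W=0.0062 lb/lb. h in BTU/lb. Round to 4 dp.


h = 0.24*50.2 + 0.0062*(1061+0.444*50.2) = 18.7644 BTU/lb

18.7644 BTU/lb


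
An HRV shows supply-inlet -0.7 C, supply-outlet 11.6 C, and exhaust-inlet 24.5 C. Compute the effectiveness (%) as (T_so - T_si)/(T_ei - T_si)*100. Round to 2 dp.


eff = (11.6-(-0.7))/(24.5-(-0.7))*100 = 48.81 %

48.81 %


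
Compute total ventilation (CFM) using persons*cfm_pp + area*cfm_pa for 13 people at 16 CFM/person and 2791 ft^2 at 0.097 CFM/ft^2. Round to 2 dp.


Total = 13*16 + 2791*0.097 = 478.73 CFM

478.73 CFM


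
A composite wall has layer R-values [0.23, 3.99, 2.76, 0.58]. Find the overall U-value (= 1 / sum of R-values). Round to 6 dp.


R_total = 0.23 + 3.99 + 2.76 + 0.58 = 7.56
U = 1/7.56 = 0.132275

0.132275


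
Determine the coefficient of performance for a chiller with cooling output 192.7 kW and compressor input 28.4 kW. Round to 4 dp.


COP = 192.7 / 28.4 = 6.7852

6.7852


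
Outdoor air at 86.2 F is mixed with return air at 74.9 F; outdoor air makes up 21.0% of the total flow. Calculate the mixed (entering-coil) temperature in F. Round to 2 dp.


T_mix = 74.9 + (21.0/100)*(86.2-74.9) = 77.27 F

77.27 F


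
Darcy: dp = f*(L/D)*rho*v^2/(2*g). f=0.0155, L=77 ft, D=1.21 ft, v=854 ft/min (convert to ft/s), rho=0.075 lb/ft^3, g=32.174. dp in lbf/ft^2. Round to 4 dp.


v_fps = 854/60 = 14.2333 ft/s
dp = 0.0155*(77/1.21)*0.075*14.2333^2/(2*32.174) = 0.2329 lbf/ft^2

0.2329 lbf/ft^2


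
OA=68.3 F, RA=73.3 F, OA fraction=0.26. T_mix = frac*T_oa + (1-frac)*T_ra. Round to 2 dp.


T_mix = 0.26*68.3 + 0.74*73.3 = 72.00 F

72.00 F


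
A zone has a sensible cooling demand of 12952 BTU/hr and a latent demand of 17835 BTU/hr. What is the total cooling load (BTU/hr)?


Qt = 12952 + 17835 = 30787 BTU/hr

30787 BTU/hr


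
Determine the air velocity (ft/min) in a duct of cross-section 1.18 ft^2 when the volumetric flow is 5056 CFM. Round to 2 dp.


V = 5056 / 1.18 = 4284.75 ft/min

4284.75 ft/min


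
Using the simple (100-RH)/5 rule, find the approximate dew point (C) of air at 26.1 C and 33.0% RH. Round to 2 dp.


Td = 26.1 - (100-33.0)/5 = 12.70 C

12.70 C


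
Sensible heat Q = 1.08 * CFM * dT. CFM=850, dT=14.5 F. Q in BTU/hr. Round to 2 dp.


Q = 1.08 * 850 * 14.5 = 13311.00 BTU/hr

13311.00 BTU/hr


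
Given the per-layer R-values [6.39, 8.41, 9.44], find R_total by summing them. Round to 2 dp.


R_total = 6.39 + 8.41 + 9.44 = 24.24

24.24


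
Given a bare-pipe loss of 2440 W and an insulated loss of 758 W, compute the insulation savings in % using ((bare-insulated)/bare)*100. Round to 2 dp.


Savings = ((2440-758)/2440)*100 = 68.93 %

68.93 %


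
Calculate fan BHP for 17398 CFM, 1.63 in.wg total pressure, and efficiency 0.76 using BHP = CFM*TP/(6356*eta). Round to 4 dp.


BHP = 17398 * 1.63 / (6356 * 0.76) = 5.8707 hp

5.8707 hp


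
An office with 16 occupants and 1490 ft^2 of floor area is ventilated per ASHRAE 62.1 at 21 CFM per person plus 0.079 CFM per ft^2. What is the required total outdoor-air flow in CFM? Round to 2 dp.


Total = 16*21 + 1490*0.079 = 453.71 CFM

453.71 CFM


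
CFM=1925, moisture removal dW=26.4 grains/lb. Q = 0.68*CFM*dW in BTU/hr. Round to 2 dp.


Q = 0.68 * 1925 * 26.4 = 34557.60 BTU/hr

34557.60 BTU/hr


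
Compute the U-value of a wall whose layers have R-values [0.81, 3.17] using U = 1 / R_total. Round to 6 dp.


R_total = 0.81 + 3.17 = 3.98
U = 1/3.98 = 0.251256

0.251256


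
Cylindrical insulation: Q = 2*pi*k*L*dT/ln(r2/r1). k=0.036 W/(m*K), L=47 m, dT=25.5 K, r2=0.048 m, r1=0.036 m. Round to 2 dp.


Q = 2*pi*0.036*47*25.5/ln(0.048/0.036) = 942.34 W

942.34 W


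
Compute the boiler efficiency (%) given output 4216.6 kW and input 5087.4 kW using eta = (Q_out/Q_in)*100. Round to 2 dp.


eta = (4216.6/5087.4)*100 = 82.88 %

82.88 %


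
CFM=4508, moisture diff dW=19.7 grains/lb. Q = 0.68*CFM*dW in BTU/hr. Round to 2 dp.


Q = 0.68 * 4508 * 19.7 = 60389.17 BTU/hr

60389.17 BTU/hr
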